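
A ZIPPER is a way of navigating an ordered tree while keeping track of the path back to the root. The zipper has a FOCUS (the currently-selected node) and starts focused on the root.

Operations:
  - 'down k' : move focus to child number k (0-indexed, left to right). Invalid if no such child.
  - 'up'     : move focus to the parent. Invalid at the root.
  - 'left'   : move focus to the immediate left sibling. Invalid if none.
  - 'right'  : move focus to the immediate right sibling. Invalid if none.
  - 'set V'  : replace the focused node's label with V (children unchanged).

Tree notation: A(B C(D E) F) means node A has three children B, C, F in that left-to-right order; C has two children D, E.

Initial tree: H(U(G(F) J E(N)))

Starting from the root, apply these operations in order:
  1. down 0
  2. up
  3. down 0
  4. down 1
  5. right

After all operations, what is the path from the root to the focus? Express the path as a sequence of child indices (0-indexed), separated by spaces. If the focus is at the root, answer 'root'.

Step 1 (down 0): focus=U path=0 depth=1 children=['G', 'J', 'E'] left=[] right=[] parent=H
Step 2 (up): focus=H path=root depth=0 children=['U'] (at root)
Step 3 (down 0): focus=U path=0 depth=1 children=['G', 'J', 'E'] left=[] right=[] parent=H
Step 4 (down 1): focus=J path=0/1 depth=2 children=[] left=['G'] right=['E'] parent=U
Step 5 (right): focus=E path=0/2 depth=2 children=['N'] left=['G', 'J'] right=[] parent=U

Answer: 0 2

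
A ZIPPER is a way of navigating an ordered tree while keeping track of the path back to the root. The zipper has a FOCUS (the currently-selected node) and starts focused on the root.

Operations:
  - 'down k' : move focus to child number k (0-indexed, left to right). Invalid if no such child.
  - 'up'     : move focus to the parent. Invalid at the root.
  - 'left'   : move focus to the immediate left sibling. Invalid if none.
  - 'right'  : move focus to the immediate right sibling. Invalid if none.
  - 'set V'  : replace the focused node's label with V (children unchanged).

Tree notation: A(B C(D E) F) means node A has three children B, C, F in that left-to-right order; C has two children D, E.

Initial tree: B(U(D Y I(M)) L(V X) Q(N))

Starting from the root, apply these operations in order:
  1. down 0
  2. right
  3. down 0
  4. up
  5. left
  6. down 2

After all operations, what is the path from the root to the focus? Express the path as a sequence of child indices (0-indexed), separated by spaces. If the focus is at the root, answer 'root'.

Step 1 (down 0): focus=U path=0 depth=1 children=['D', 'Y', 'I'] left=[] right=['L', 'Q'] parent=B
Step 2 (right): focus=L path=1 depth=1 children=['V', 'X'] left=['U'] right=['Q'] parent=B
Step 3 (down 0): focus=V path=1/0 depth=2 children=[] left=[] right=['X'] parent=L
Step 4 (up): focus=L path=1 depth=1 children=['V', 'X'] left=['U'] right=['Q'] parent=B
Step 5 (left): focus=U path=0 depth=1 children=['D', 'Y', 'I'] left=[] right=['L', 'Q'] parent=B
Step 6 (down 2): focus=I path=0/2 depth=2 children=['M'] left=['D', 'Y'] right=[] parent=U

Answer: 0 2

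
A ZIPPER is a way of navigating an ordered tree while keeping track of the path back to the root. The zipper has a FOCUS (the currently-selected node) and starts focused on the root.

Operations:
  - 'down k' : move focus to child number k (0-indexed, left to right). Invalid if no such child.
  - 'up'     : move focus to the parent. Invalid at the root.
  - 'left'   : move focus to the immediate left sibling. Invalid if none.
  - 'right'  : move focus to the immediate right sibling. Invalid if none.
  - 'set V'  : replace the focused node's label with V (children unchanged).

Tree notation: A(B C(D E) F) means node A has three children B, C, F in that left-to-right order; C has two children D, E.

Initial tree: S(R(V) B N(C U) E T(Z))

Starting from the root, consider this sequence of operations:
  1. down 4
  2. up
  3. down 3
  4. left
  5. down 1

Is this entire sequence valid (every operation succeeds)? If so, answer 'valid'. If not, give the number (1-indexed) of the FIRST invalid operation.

Answer: valid

Derivation:
Step 1 (down 4): focus=T path=4 depth=1 children=['Z'] left=['R', 'B', 'N', 'E'] right=[] parent=S
Step 2 (up): focus=S path=root depth=0 children=['R', 'B', 'N', 'E', 'T'] (at root)
Step 3 (down 3): focus=E path=3 depth=1 children=[] left=['R', 'B', 'N'] right=['T'] parent=S
Step 4 (left): focus=N path=2 depth=1 children=['C', 'U'] left=['R', 'B'] right=['E', 'T'] parent=S
Step 5 (down 1): focus=U path=2/1 depth=2 children=[] left=['C'] right=[] parent=N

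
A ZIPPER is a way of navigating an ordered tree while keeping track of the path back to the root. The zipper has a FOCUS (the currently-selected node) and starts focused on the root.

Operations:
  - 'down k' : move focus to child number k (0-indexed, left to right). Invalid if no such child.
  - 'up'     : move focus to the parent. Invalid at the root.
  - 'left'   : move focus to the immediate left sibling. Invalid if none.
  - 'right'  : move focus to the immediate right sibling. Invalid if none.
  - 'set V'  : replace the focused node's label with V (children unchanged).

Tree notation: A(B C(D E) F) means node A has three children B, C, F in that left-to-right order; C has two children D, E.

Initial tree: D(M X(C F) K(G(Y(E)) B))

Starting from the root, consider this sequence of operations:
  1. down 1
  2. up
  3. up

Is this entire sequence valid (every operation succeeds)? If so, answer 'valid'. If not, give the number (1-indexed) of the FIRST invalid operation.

Step 1 (down 1): focus=X path=1 depth=1 children=['C', 'F'] left=['M'] right=['K'] parent=D
Step 2 (up): focus=D path=root depth=0 children=['M', 'X', 'K'] (at root)
Step 3 (up): INVALID

Answer: 3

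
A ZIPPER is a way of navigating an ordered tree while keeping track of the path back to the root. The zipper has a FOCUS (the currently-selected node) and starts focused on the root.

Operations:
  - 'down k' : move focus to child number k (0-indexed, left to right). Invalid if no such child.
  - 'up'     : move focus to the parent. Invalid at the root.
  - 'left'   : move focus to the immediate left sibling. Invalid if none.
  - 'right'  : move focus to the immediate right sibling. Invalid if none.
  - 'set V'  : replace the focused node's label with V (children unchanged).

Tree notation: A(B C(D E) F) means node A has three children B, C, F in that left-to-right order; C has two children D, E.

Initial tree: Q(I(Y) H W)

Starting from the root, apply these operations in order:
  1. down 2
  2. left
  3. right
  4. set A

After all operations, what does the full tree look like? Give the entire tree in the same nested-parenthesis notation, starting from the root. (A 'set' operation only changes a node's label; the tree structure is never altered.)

Answer: Q(I(Y) H A)

Derivation:
Step 1 (down 2): focus=W path=2 depth=1 children=[] left=['I', 'H'] right=[] parent=Q
Step 2 (left): focus=H path=1 depth=1 children=[] left=['I'] right=['W'] parent=Q
Step 3 (right): focus=W path=2 depth=1 children=[] left=['I', 'H'] right=[] parent=Q
Step 4 (set A): focus=A path=2 depth=1 children=[] left=['I', 'H'] right=[] parent=Q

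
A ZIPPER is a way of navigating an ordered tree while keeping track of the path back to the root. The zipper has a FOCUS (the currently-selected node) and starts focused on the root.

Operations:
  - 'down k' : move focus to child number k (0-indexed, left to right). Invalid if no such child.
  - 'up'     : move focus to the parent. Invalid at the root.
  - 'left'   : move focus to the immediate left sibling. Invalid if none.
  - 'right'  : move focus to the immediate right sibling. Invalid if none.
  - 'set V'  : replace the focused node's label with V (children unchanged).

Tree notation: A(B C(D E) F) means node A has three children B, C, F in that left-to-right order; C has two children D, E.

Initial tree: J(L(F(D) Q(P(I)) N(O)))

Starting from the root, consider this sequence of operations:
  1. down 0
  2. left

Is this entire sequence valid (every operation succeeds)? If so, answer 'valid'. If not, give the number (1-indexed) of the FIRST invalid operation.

Step 1 (down 0): focus=L path=0 depth=1 children=['F', 'Q', 'N'] left=[] right=[] parent=J
Step 2 (left): INVALID

Answer: 2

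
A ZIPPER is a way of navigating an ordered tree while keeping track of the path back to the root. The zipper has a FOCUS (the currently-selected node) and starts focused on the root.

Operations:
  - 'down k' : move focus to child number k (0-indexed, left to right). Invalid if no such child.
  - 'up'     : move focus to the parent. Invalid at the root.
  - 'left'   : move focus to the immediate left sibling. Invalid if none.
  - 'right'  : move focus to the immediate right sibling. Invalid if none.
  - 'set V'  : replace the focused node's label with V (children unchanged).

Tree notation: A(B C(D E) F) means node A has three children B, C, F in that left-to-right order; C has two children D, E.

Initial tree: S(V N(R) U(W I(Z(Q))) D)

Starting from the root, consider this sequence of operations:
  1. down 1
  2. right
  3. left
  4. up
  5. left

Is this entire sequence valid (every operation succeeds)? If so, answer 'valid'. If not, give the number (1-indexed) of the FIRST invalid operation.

Step 1 (down 1): focus=N path=1 depth=1 children=['R'] left=['V'] right=['U', 'D'] parent=S
Step 2 (right): focus=U path=2 depth=1 children=['W', 'I'] left=['V', 'N'] right=['D'] parent=S
Step 3 (left): focus=N path=1 depth=1 children=['R'] left=['V'] right=['U', 'D'] parent=S
Step 4 (up): focus=S path=root depth=0 children=['V', 'N', 'U', 'D'] (at root)
Step 5 (left): INVALID

Answer: 5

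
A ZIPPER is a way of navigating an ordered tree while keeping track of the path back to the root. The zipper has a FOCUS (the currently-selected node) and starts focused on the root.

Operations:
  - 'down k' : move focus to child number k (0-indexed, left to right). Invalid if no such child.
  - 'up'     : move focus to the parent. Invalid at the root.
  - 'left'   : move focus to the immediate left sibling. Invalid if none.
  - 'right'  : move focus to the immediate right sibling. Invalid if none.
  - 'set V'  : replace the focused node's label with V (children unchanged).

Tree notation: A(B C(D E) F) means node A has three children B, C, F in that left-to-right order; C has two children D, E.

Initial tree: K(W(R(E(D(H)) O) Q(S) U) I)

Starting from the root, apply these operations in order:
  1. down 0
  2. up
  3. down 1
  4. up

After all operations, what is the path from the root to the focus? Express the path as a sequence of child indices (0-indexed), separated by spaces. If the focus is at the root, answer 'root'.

Answer: root

Derivation:
Step 1 (down 0): focus=W path=0 depth=1 children=['R', 'Q', 'U'] left=[] right=['I'] parent=K
Step 2 (up): focus=K path=root depth=0 children=['W', 'I'] (at root)
Step 3 (down 1): focus=I path=1 depth=1 children=[] left=['W'] right=[] parent=K
Step 4 (up): focus=K path=root depth=0 children=['W', 'I'] (at root)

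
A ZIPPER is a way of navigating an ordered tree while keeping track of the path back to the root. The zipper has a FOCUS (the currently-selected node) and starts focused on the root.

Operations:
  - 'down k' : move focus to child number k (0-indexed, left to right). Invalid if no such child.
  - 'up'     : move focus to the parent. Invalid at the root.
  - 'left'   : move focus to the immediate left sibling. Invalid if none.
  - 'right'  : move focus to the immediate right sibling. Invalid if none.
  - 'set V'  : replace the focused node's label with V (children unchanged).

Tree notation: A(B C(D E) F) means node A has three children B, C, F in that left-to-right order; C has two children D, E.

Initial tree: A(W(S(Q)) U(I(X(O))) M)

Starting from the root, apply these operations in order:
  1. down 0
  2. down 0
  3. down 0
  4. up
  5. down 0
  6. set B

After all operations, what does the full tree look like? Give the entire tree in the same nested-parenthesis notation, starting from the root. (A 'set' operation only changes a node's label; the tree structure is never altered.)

Step 1 (down 0): focus=W path=0 depth=1 children=['S'] left=[] right=['U', 'M'] parent=A
Step 2 (down 0): focus=S path=0/0 depth=2 children=['Q'] left=[] right=[] parent=W
Step 3 (down 0): focus=Q path=0/0/0 depth=3 children=[] left=[] right=[] parent=S
Step 4 (up): focus=S path=0/0 depth=2 children=['Q'] left=[] right=[] parent=W
Step 5 (down 0): focus=Q path=0/0/0 depth=3 children=[] left=[] right=[] parent=S
Step 6 (set B): focus=B path=0/0/0 depth=3 children=[] left=[] right=[] parent=S

Answer: A(W(S(B)) U(I(X(O))) M)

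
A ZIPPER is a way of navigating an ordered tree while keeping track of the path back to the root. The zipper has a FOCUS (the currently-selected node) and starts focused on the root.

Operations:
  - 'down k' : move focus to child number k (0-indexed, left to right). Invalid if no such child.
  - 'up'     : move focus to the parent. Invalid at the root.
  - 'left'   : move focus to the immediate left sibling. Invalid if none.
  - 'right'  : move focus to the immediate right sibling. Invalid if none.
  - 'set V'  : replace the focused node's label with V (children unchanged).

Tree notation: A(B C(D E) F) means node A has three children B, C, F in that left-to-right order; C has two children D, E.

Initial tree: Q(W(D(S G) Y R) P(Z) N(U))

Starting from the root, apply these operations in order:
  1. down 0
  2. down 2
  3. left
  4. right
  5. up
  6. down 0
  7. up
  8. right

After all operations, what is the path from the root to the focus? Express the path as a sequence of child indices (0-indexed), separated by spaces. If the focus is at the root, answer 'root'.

Answer: 1

Derivation:
Step 1 (down 0): focus=W path=0 depth=1 children=['D', 'Y', 'R'] left=[] right=['P', 'N'] parent=Q
Step 2 (down 2): focus=R path=0/2 depth=2 children=[] left=['D', 'Y'] right=[] parent=W
Step 3 (left): focus=Y path=0/1 depth=2 children=[] left=['D'] right=['R'] parent=W
Step 4 (right): focus=R path=0/2 depth=2 children=[] left=['D', 'Y'] right=[] parent=W
Step 5 (up): focus=W path=0 depth=1 children=['D', 'Y', 'R'] left=[] right=['P', 'N'] parent=Q
Step 6 (down 0): focus=D path=0/0 depth=2 children=['S', 'G'] left=[] right=['Y', 'R'] parent=W
Step 7 (up): focus=W path=0 depth=1 children=['D', 'Y', 'R'] left=[] right=['P', 'N'] parent=Q
Step 8 (right): focus=P path=1 depth=1 children=['Z'] left=['W'] right=['N'] parent=Q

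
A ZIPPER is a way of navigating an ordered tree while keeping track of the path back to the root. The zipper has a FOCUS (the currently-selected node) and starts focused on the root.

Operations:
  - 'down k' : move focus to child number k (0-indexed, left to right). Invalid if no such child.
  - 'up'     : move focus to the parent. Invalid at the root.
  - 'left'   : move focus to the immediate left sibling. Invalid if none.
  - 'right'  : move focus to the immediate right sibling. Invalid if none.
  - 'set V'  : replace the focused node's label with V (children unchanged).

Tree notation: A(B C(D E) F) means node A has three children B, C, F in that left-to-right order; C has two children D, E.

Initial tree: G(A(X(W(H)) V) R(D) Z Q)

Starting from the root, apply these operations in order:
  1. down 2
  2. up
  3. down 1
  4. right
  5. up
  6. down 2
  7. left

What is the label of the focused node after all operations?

Step 1 (down 2): focus=Z path=2 depth=1 children=[] left=['A', 'R'] right=['Q'] parent=G
Step 2 (up): focus=G path=root depth=0 children=['A', 'R', 'Z', 'Q'] (at root)
Step 3 (down 1): focus=R path=1 depth=1 children=['D'] left=['A'] right=['Z', 'Q'] parent=G
Step 4 (right): focus=Z path=2 depth=1 children=[] left=['A', 'R'] right=['Q'] parent=G
Step 5 (up): focus=G path=root depth=0 children=['A', 'R', 'Z', 'Q'] (at root)
Step 6 (down 2): focus=Z path=2 depth=1 children=[] left=['A', 'R'] right=['Q'] parent=G
Step 7 (left): focus=R path=1 depth=1 children=['D'] left=['A'] right=['Z', 'Q'] parent=G

Answer: R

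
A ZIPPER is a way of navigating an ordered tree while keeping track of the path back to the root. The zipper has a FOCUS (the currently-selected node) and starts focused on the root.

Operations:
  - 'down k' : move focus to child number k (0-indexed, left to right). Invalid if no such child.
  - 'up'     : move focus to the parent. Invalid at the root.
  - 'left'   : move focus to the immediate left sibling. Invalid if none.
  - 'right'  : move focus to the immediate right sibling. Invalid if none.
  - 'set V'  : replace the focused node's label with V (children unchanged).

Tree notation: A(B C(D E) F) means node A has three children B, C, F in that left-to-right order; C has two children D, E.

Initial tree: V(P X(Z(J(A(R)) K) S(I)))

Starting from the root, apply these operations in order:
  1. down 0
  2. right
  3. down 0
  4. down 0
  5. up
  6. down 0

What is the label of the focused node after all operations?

Answer: J

Derivation:
Step 1 (down 0): focus=P path=0 depth=1 children=[] left=[] right=['X'] parent=V
Step 2 (right): focus=X path=1 depth=1 children=['Z', 'S'] left=['P'] right=[] parent=V
Step 3 (down 0): focus=Z path=1/0 depth=2 children=['J', 'K'] left=[] right=['S'] parent=X
Step 4 (down 0): focus=J path=1/0/0 depth=3 children=['A'] left=[] right=['K'] parent=Z
Step 5 (up): focus=Z path=1/0 depth=2 children=['J', 'K'] left=[] right=['S'] parent=X
Step 6 (down 0): focus=J path=1/0/0 depth=3 children=['A'] left=[] right=['K'] parent=Z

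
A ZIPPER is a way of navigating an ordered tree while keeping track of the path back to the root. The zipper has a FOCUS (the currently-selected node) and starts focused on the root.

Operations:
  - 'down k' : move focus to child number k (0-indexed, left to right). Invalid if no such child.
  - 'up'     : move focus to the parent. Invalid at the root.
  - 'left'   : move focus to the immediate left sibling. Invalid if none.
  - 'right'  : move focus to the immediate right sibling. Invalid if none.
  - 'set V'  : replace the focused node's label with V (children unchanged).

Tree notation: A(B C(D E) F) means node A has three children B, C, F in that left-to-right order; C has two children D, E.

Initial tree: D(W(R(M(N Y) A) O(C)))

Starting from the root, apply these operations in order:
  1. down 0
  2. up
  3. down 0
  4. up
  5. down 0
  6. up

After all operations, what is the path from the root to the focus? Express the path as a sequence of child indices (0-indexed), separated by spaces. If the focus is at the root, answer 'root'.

Answer: root

Derivation:
Step 1 (down 0): focus=W path=0 depth=1 children=['R', 'O'] left=[] right=[] parent=D
Step 2 (up): focus=D path=root depth=0 children=['W'] (at root)
Step 3 (down 0): focus=W path=0 depth=1 children=['R', 'O'] left=[] right=[] parent=D
Step 4 (up): focus=D path=root depth=0 children=['W'] (at root)
Step 5 (down 0): focus=W path=0 depth=1 children=['R', 'O'] left=[] right=[] parent=D
Step 6 (up): focus=D path=root depth=0 children=['W'] (at root)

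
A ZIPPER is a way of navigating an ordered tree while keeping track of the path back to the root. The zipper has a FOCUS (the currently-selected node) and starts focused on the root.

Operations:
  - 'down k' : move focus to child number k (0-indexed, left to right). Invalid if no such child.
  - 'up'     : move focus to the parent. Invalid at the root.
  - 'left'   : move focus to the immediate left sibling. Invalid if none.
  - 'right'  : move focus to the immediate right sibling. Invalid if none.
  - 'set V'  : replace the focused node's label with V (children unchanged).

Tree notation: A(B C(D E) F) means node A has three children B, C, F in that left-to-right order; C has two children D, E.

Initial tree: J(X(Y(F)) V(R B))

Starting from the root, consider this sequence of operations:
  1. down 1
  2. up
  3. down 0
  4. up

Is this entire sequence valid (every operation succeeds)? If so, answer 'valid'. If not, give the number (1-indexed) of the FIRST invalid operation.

Answer: valid

Derivation:
Step 1 (down 1): focus=V path=1 depth=1 children=['R', 'B'] left=['X'] right=[] parent=J
Step 2 (up): focus=J path=root depth=0 children=['X', 'V'] (at root)
Step 3 (down 0): focus=X path=0 depth=1 children=['Y'] left=[] right=['V'] parent=J
Step 4 (up): focus=J path=root depth=0 children=['X', 'V'] (at root)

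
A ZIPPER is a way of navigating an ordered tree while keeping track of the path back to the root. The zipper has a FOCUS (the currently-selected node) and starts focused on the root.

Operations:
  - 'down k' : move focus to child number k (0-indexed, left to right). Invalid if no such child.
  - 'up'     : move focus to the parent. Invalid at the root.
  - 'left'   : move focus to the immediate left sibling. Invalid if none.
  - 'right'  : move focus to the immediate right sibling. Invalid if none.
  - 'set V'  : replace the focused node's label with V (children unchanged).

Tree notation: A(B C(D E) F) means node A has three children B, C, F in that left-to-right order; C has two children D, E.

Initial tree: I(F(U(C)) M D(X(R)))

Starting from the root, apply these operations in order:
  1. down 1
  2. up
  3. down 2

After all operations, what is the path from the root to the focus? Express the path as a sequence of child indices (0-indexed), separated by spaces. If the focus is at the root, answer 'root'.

Answer: 2

Derivation:
Step 1 (down 1): focus=M path=1 depth=1 children=[] left=['F'] right=['D'] parent=I
Step 2 (up): focus=I path=root depth=0 children=['F', 'M', 'D'] (at root)
Step 3 (down 2): focus=D path=2 depth=1 children=['X'] left=['F', 'M'] right=[] parent=I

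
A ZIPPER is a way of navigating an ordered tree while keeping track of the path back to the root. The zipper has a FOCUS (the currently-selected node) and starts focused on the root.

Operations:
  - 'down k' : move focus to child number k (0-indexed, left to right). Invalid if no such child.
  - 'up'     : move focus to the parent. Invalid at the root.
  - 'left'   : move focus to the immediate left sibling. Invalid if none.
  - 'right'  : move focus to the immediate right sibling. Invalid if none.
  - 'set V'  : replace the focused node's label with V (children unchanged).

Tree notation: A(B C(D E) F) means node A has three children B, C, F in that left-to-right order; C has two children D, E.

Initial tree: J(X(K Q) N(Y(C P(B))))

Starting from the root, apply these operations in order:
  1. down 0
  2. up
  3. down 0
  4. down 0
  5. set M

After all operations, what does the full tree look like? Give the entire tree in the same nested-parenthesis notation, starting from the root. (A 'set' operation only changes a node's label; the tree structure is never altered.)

Answer: J(X(M Q) N(Y(C P(B))))

Derivation:
Step 1 (down 0): focus=X path=0 depth=1 children=['K', 'Q'] left=[] right=['N'] parent=J
Step 2 (up): focus=J path=root depth=0 children=['X', 'N'] (at root)
Step 3 (down 0): focus=X path=0 depth=1 children=['K', 'Q'] left=[] right=['N'] parent=J
Step 4 (down 0): focus=K path=0/0 depth=2 children=[] left=[] right=['Q'] parent=X
Step 5 (set M): focus=M path=0/0 depth=2 children=[] left=[] right=['Q'] parent=X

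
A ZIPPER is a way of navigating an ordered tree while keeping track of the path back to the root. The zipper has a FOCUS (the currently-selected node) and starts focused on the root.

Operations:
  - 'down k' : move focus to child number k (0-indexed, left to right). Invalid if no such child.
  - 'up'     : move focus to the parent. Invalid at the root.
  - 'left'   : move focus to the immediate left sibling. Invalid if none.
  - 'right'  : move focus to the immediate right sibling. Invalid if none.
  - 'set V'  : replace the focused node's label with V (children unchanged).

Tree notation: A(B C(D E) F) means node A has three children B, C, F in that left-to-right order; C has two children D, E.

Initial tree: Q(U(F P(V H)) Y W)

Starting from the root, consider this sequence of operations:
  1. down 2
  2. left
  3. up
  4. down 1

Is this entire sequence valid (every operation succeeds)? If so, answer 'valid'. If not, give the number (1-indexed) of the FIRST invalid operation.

Answer: valid

Derivation:
Step 1 (down 2): focus=W path=2 depth=1 children=[] left=['U', 'Y'] right=[] parent=Q
Step 2 (left): focus=Y path=1 depth=1 children=[] left=['U'] right=['W'] parent=Q
Step 3 (up): focus=Q path=root depth=0 children=['U', 'Y', 'W'] (at root)
Step 4 (down 1): focus=Y path=1 depth=1 children=[] left=['U'] right=['W'] parent=Q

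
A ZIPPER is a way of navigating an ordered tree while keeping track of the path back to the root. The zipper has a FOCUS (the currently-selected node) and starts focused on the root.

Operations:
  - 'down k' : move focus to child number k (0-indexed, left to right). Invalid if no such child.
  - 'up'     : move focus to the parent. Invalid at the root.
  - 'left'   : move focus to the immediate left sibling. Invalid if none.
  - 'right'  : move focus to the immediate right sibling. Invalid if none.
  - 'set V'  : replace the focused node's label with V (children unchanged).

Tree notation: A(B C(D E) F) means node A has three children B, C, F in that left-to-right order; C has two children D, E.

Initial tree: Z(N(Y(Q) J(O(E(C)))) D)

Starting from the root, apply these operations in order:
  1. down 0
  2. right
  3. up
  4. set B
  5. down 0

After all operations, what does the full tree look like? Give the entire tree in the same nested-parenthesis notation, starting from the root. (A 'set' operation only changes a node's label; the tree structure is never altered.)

Step 1 (down 0): focus=N path=0 depth=1 children=['Y', 'J'] left=[] right=['D'] parent=Z
Step 2 (right): focus=D path=1 depth=1 children=[] left=['N'] right=[] parent=Z
Step 3 (up): focus=Z path=root depth=0 children=['N', 'D'] (at root)
Step 4 (set B): focus=B path=root depth=0 children=['N', 'D'] (at root)
Step 5 (down 0): focus=N path=0 depth=1 children=['Y', 'J'] left=[] right=['D'] parent=B

Answer: B(N(Y(Q) J(O(E(C)))) D)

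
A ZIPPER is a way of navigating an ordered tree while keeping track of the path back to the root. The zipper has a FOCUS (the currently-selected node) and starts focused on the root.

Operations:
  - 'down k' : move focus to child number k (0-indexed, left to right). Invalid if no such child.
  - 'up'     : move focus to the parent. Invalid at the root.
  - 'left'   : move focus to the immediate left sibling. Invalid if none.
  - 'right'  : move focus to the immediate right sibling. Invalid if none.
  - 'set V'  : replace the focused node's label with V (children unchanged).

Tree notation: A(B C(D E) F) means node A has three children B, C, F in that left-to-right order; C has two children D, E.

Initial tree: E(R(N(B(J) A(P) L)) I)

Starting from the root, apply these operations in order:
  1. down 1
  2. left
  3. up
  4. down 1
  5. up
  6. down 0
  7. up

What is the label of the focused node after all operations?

Answer: E

Derivation:
Step 1 (down 1): focus=I path=1 depth=1 children=[] left=['R'] right=[] parent=E
Step 2 (left): focus=R path=0 depth=1 children=['N'] left=[] right=['I'] parent=E
Step 3 (up): focus=E path=root depth=0 children=['R', 'I'] (at root)
Step 4 (down 1): focus=I path=1 depth=1 children=[] left=['R'] right=[] parent=E
Step 5 (up): focus=E path=root depth=0 children=['R', 'I'] (at root)
Step 6 (down 0): focus=R path=0 depth=1 children=['N'] left=[] right=['I'] parent=E
Step 7 (up): focus=E path=root depth=0 children=['R', 'I'] (at root)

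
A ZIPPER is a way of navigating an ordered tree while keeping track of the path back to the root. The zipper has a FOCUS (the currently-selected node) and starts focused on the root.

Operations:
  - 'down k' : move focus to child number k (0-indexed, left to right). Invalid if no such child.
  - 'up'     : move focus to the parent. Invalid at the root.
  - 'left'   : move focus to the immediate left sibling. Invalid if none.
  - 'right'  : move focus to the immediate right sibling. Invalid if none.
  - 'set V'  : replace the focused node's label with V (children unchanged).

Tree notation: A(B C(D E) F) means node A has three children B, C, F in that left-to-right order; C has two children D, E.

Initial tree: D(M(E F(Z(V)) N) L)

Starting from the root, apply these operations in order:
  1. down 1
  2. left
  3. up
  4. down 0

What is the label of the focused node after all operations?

Step 1 (down 1): focus=L path=1 depth=1 children=[] left=['M'] right=[] parent=D
Step 2 (left): focus=M path=0 depth=1 children=['E', 'F', 'N'] left=[] right=['L'] parent=D
Step 3 (up): focus=D path=root depth=0 children=['M', 'L'] (at root)
Step 4 (down 0): focus=M path=0 depth=1 children=['E', 'F', 'N'] left=[] right=['L'] parent=D

Answer: M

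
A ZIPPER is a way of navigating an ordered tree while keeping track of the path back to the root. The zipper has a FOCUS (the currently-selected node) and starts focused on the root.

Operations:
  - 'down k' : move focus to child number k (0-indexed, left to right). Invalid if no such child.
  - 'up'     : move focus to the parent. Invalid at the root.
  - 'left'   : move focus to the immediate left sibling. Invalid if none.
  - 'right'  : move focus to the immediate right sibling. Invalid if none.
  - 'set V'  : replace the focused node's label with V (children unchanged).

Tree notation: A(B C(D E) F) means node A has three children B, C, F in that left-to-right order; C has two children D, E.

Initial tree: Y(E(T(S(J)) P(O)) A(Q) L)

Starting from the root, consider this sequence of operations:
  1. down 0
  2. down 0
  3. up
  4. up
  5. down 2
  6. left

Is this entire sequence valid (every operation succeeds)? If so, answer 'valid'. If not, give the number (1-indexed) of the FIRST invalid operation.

Answer: valid

Derivation:
Step 1 (down 0): focus=E path=0 depth=1 children=['T', 'P'] left=[] right=['A', 'L'] parent=Y
Step 2 (down 0): focus=T path=0/0 depth=2 children=['S'] left=[] right=['P'] parent=E
Step 3 (up): focus=E path=0 depth=1 children=['T', 'P'] left=[] right=['A', 'L'] parent=Y
Step 4 (up): focus=Y path=root depth=0 children=['E', 'A', 'L'] (at root)
Step 5 (down 2): focus=L path=2 depth=1 children=[] left=['E', 'A'] right=[] parent=Y
Step 6 (left): focus=A path=1 depth=1 children=['Q'] left=['E'] right=['L'] parent=Y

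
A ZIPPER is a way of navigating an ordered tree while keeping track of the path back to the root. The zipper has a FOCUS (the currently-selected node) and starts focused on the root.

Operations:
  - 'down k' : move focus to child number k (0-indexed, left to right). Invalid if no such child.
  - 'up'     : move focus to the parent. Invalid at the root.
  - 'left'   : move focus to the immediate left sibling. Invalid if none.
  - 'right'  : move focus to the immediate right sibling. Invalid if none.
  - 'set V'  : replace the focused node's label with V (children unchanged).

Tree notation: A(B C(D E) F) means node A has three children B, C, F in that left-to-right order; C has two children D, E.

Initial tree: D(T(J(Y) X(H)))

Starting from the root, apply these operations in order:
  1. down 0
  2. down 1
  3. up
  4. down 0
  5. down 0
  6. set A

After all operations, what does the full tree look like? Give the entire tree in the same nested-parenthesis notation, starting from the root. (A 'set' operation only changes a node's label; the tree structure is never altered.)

Step 1 (down 0): focus=T path=0 depth=1 children=['J', 'X'] left=[] right=[] parent=D
Step 2 (down 1): focus=X path=0/1 depth=2 children=['H'] left=['J'] right=[] parent=T
Step 3 (up): focus=T path=0 depth=1 children=['J', 'X'] left=[] right=[] parent=D
Step 4 (down 0): focus=J path=0/0 depth=2 children=['Y'] left=[] right=['X'] parent=T
Step 5 (down 0): focus=Y path=0/0/0 depth=3 children=[] left=[] right=[] parent=J
Step 6 (set A): focus=A path=0/0/0 depth=3 children=[] left=[] right=[] parent=J

Answer: D(T(J(A) X(H)))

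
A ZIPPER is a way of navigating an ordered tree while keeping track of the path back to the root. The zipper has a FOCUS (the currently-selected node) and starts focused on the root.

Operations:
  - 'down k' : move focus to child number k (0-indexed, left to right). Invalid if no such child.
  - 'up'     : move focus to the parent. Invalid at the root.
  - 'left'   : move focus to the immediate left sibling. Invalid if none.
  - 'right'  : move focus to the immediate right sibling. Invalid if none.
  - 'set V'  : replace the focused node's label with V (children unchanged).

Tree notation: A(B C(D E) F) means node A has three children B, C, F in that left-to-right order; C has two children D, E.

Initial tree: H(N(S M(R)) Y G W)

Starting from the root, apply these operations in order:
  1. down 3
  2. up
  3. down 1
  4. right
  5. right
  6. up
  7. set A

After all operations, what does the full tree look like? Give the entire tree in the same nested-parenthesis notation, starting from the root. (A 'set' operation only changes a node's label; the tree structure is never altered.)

Answer: A(N(S M(R)) Y G W)

Derivation:
Step 1 (down 3): focus=W path=3 depth=1 children=[] left=['N', 'Y', 'G'] right=[] parent=H
Step 2 (up): focus=H path=root depth=0 children=['N', 'Y', 'G', 'W'] (at root)
Step 3 (down 1): focus=Y path=1 depth=1 children=[] left=['N'] right=['G', 'W'] parent=H
Step 4 (right): focus=G path=2 depth=1 children=[] left=['N', 'Y'] right=['W'] parent=H
Step 5 (right): focus=W path=3 depth=1 children=[] left=['N', 'Y', 'G'] right=[] parent=H
Step 6 (up): focus=H path=root depth=0 children=['N', 'Y', 'G', 'W'] (at root)
Step 7 (set A): focus=A path=root depth=0 children=['N', 'Y', 'G', 'W'] (at root)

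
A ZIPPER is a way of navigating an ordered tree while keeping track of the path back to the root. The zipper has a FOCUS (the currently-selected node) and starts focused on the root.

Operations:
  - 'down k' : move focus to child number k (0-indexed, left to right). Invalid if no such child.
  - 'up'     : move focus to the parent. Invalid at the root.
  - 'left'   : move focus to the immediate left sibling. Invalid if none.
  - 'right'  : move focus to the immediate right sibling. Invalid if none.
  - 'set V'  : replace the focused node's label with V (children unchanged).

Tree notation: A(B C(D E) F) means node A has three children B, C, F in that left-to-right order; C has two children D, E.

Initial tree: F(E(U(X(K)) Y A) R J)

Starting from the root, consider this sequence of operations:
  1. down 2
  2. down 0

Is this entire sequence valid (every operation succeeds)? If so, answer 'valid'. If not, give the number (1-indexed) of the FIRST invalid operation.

Step 1 (down 2): focus=J path=2 depth=1 children=[] left=['E', 'R'] right=[] parent=F
Step 2 (down 0): INVALID

Answer: 2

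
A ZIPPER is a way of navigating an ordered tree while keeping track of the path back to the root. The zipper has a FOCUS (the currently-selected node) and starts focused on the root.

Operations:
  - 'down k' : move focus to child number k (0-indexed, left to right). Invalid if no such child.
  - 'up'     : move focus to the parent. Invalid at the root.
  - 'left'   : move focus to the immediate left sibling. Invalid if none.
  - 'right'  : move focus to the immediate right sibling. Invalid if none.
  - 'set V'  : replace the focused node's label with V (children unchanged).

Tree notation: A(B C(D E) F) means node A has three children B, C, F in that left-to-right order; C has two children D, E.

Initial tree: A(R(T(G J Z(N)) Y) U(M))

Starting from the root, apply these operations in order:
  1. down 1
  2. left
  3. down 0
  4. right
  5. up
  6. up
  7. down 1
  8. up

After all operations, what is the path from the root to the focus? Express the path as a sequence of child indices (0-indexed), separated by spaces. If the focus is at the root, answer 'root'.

Step 1 (down 1): focus=U path=1 depth=1 children=['M'] left=['R'] right=[] parent=A
Step 2 (left): focus=R path=0 depth=1 children=['T', 'Y'] left=[] right=['U'] parent=A
Step 3 (down 0): focus=T path=0/0 depth=2 children=['G', 'J', 'Z'] left=[] right=['Y'] parent=R
Step 4 (right): focus=Y path=0/1 depth=2 children=[] left=['T'] right=[] parent=R
Step 5 (up): focus=R path=0 depth=1 children=['T', 'Y'] left=[] right=['U'] parent=A
Step 6 (up): focus=A path=root depth=0 children=['R', 'U'] (at root)
Step 7 (down 1): focus=U path=1 depth=1 children=['M'] left=['R'] right=[] parent=A
Step 8 (up): focus=A path=root depth=0 children=['R', 'U'] (at root)

Answer: root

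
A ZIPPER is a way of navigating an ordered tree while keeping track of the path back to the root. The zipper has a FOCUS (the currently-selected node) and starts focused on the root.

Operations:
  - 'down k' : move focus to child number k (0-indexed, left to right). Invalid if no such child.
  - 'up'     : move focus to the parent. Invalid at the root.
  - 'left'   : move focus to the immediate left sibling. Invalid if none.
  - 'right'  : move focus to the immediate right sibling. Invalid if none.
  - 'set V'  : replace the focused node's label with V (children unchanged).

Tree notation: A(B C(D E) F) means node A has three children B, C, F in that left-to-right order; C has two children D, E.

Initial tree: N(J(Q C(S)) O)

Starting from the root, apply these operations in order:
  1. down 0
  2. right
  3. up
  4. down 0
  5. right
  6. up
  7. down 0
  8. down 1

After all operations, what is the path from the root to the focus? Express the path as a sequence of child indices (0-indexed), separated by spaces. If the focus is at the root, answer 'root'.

Answer: 0 1

Derivation:
Step 1 (down 0): focus=J path=0 depth=1 children=['Q', 'C'] left=[] right=['O'] parent=N
Step 2 (right): focus=O path=1 depth=1 children=[] left=['J'] right=[] parent=N
Step 3 (up): focus=N path=root depth=0 children=['J', 'O'] (at root)
Step 4 (down 0): focus=J path=0 depth=1 children=['Q', 'C'] left=[] right=['O'] parent=N
Step 5 (right): focus=O path=1 depth=1 children=[] left=['J'] right=[] parent=N
Step 6 (up): focus=N path=root depth=0 children=['J', 'O'] (at root)
Step 7 (down 0): focus=J path=0 depth=1 children=['Q', 'C'] left=[] right=['O'] parent=N
Step 8 (down 1): focus=C path=0/1 depth=2 children=['S'] left=['Q'] right=[] parent=J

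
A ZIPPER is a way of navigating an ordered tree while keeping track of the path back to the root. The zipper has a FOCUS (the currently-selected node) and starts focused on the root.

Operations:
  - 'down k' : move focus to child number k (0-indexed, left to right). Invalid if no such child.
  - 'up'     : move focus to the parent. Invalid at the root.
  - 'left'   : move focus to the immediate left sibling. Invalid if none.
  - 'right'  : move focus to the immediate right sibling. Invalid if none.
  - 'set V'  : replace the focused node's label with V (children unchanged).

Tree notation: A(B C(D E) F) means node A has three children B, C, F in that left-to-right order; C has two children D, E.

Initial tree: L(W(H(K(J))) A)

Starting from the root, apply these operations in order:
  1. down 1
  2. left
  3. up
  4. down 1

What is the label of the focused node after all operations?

Step 1 (down 1): focus=A path=1 depth=1 children=[] left=['W'] right=[] parent=L
Step 2 (left): focus=W path=0 depth=1 children=['H'] left=[] right=['A'] parent=L
Step 3 (up): focus=L path=root depth=0 children=['W', 'A'] (at root)
Step 4 (down 1): focus=A path=1 depth=1 children=[] left=['W'] right=[] parent=L

Answer: A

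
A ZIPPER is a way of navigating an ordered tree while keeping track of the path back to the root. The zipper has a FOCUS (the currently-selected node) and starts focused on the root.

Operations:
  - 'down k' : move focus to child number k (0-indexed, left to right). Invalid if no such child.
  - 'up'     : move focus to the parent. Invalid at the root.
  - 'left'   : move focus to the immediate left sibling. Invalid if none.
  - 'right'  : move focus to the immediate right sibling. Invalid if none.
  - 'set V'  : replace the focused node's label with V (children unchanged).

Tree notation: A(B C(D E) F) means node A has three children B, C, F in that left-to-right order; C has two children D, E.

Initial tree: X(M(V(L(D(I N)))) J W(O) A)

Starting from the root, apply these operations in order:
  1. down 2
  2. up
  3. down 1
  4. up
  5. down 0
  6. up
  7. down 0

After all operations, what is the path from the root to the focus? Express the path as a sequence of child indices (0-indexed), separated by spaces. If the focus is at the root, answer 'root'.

Step 1 (down 2): focus=W path=2 depth=1 children=['O'] left=['M', 'J'] right=['A'] parent=X
Step 2 (up): focus=X path=root depth=0 children=['M', 'J', 'W', 'A'] (at root)
Step 3 (down 1): focus=J path=1 depth=1 children=[] left=['M'] right=['W', 'A'] parent=X
Step 4 (up): focus=X path=root depth=0 children=['M', 'J', 'W', 'A'] (at root)
Step 5 (down 0): focus=M path=0 depth=1 children=['V'] left=[] right=['J', 'W', 'A'] parent=X
Step 6 (up): focus=X path=root depth=0 children=['M', 'J', 'W', 'A'] (at root)
Step 7 (down 0): focus=M path=0 depth=1 children=['V'] left=[] right=['J', 'W', 'A'] parent=X

Answer: 0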